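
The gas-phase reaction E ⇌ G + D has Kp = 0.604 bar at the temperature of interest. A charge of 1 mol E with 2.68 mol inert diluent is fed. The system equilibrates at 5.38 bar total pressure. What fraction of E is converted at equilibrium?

Let X = conversion of E (basis 1 mol E); extent of reaction ξ = X.
Mole table: n_E = 1 − X; n_G = X; n_D = X; n_I = 2.68 (inert).
n_T = Σnᵢ = 3.68 + X.
Mole fractions y_i = n_i/n_T; Kp = p_G p_D / (p_E) with p_i = y_i·P.
Substituting and setting equal to 0.604 bar gives a polynomial in X; the root in (0,1) is X = 0.489.

X = 0.489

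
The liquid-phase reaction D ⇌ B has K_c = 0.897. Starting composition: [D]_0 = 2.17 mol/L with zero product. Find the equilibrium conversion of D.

X = 0.473

Let X = conversion of D; extent ξ = 2.17·X mol/L.
Concentrations: [D] = 2.17 − 2.17X; [B] = 2.17X.
K_c = [B] / ([D]).
Solving K_c = 0.897 for X ∈ (0,1): X = 0.473.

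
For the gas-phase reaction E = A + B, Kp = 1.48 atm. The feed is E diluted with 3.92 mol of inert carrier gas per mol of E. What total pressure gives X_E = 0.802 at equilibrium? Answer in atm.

Basis: 1 mol E initially; let X = conversion of E. Extent ξ = X.
At extent ξ: n_E = 1 − X; n_A = X; n_B = X; n_I = 3.92 (inert).
Total moles n_T = 4.92 + X.
Kp = p_A p_B / (p_E) with p_i = (n_i/n_T)·P.
At X = 0.802: the mole-fraction product g(X) = Π y_i^ν_i = 0.5677. Since Kp = g(X)·P^{1}, P = (Kp/g)^(1/1) = (1.48/0.5677)^(1/1) = 2.61 atm.

P = 2.61 atm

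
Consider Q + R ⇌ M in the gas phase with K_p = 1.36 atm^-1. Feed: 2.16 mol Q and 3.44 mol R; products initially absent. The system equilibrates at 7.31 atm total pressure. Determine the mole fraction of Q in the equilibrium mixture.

Take 2.16 mol Q as basis and let X be its fractional conversion, so ξ = 2.16X.
Mole table: n_Q = 2.16 − 2.16X; n_R = 3.44 − 2.16X; n_M = 2.16X.
Summing: n_T = 5.6 − 2.16X.
y_i = n_i/n_T, p_i = y_i·P. K_p = p_M / (p_Q p_R).
Substituting and setting equal to 1.36 atm^-1 gives a polynomial in X; the root in (0,1) is X = 0.813.
Then n_Q = 0.403, n_T = 3.84, so y_Q = 0.105.

y_Q = 0.105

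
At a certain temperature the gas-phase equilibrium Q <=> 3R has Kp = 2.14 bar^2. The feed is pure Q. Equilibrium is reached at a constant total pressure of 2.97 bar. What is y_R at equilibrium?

y_R = 0.496

Take 1 mol Q as basis and let X be its fractional conversion, so ξ = X.
At extent ξ: n_Q = 1 − X; n_R = 3X.
Total moles n_T = 1 + 2X.
Mole fractions y_i = n_i/n_T; Kp = p_R^3 / (p_Q) with p_i = y_i·P.
Setting this equal to 2.14 bar^2 and taking the physical root (0 < X < 1) gives X = 0.247.
Then n_R = 0.742, n_T = 1.49, so y_R = 0.496.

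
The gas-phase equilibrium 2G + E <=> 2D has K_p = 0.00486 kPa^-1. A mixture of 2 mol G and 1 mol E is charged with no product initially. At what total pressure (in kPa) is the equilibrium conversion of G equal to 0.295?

Basis: 2 mol G initially; let X = conversion of G. Extent ξ = X.
Species balance: n_G = 2 − 2X; n_E = 1 − X; n_D = 2X.
n_T = Σnᵢ = 3 − X.
K_p = p_D^2 / (p_G^2 p_E) with p_i = (n_i/n_T)·P.
At X = 0.295: the mole-fraction product g(X) = Π y_i^ν_i = 0.6718. Since K_p = g(X)·P^{-1}, P = (g/K_p)^(1/1) = (0.6718/0.00486)^(1/1) = 138 kPa.

P = 138 kPa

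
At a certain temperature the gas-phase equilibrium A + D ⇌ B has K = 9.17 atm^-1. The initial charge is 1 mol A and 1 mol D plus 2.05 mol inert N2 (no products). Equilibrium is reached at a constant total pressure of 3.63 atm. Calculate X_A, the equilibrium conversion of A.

Let X = conversion of A (basis 1 mol A); extent of reaction ξ = X.
Moles: n_A = 1 − X; n_D = 1 − X; n_B = X; n_I = 2.05 (inert).
n_T = Σnᵢ = 4.05 − X.
Mole fractions y_i = n_i/n_T; K = p_B / (p_A p_D) with p_i = y_i·P.
Setting this equal to 9.17 atm^-1 and taking the physical root (0 < X < 1) gives X = 0.730.

X = 0.730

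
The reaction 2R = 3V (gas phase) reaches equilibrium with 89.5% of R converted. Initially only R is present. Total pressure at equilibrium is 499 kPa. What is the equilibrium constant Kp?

Kp = 7.57e+04 kPa

Let X = conversion of R (basis 1 mol R); extent of reaction ξ = 0.5X.
Species balance: n_R = 1 − X; n_V = 1.5X.
n_T = Σnᵢ = 1 + 0.5X.
At X = 0.895: n_R = 0.105, n_V = 1.34, n_T = 1.45.
p_i = (n_i/n_T)·P. Kp = p_V^3 / (p_R^2) = 7.57e+04 kPa.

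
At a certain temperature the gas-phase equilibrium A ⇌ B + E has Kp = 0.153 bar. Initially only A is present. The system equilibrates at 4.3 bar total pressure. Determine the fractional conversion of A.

Basis: 1 mol A initially; let X = conversion of A. Extent ξ = X.
At extent ξ: n_A = 1 − X; n_B = X; n_E = X.
n_T = Σnᵢ = 1 + X.
With p_i = (n_i/n_T)P, Kp = p_B p_E / (p_A).
Setting this equal to 0.153 bar and taking the physical root (0 < X < 1) gives X = 0.185.

X = 0.185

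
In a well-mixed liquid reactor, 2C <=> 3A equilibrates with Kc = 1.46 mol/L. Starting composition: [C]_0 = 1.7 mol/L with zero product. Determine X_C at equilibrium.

Let X = conversion of C; extent ξ = 1.7X/2 mol/L.
Concentrations: [C] = 1.7 − 1.7X; [A] = 2.55X.
Kc = [A]^3 / ([C]^2).
This equals 1.46 at X = 0.434 (the root in 0 < X < 1).

X = 0.434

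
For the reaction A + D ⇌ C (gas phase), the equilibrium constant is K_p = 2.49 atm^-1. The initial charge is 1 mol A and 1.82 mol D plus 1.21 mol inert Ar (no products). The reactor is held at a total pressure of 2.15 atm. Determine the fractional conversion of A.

Take 1 mol A as basis and let X be its fractional conversion, so ξ = X.
Moles: n_A = 1 − X; n_D = 1.82 − X; n_C = X; n_I = 1.21 (inert).
n_T = Σnᵢ = 4.03 − X.
y_i = n_i/n_T, p_i = y_i·P. K_p = p_C / (p_A p_D).
Setting this equal to 2.49 atm^-1 and taking the physical root (0 < X < 1) gives X = 0.650.

X = 0.650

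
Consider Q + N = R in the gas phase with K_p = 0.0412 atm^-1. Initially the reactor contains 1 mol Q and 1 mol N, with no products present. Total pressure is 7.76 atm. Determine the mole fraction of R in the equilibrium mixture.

Basis: 1 mol Q initially; let X = conversion of Q. Extent ξ = X.
Mole table: n_Q = 1 − X; n_N = 1 − X; n_R = X.
n_T = Σnᵢ = 2 − X.
With p_i = (n_i/n_T)P, K_p = p_R / (p_Q p_N).
This yields a degree-2 equation in X; solving on (0,1), X = 0.130.
Then n_R = 0.13, n_T = 1.87, so y_R = 0.069.

y_R = 0.069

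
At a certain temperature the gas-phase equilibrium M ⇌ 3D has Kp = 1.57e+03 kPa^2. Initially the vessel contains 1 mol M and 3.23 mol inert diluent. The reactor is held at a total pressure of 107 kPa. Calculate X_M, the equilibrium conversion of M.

X = 0.423

Let X = conversion of M (basis 1 mol M); extent of reaction ξ = X.
Moles: n_M = 1 − X; n_D = 3X; n_I = 3.23 (inert).
n_T = Σnᵢ = 4.23 + 2X.
With p_i = (n_i/n_T)P, Kp = p_D^3 / (p_M).
This yields a degree-3 equation in X; solving on (0,1), X = 0.423.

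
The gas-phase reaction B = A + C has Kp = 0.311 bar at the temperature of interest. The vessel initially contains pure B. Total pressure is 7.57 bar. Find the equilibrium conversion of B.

Basis: 1 mol B initially; let X = conversion of B. Extent ξ = X.
At extent ξ: n_B = 1 − X; n_A = X; n_C = X.
Summing: n_T = 1 + X.
Mole fractions y_i = n_i/n_T; Kp = p_A p_C / (p_B) with p_i = y_i·P.
Setting this equal to 0.311 bar and taking the physical root (0 < X < 1) gives X = 0.199.

X = 0.199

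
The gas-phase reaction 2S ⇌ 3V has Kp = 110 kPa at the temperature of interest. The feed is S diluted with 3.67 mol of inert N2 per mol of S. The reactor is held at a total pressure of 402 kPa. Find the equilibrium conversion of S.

Take 1 mol S as basis and let X be its fractional conversion, so ξ = 0.5X.
Moles: n_S = 1 − X; n_V = 1.5X; n_I = 3.67 (inert).
Total moles n_T = 4.67 + 0.5X.
y_i = n_i/n_T, p_i = y_i·P. Kp = p_V^3 / (p_S^2).
This yields a degree-3 equation in X; solving on (0,1), X = 0.477.

X = 0.477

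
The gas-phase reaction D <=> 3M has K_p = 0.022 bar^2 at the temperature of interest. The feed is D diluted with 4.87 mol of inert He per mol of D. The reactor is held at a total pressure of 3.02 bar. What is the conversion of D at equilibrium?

X = 0.143

Take 1 mol D as basis and let X be its fractional conversion, so ξ = X.
Mole table: n_D = 1 − X; n_M = 3X; n_I = 4.87 (inert).
Summing: n_T = 5.87 + 2X.
y_i = n_i/n_T, p_i = y_i·P. K_p = p_M^3 / (p_D).
Equating to 0.022 bar^2 and solving on 0 < X < 1: X = 0.143.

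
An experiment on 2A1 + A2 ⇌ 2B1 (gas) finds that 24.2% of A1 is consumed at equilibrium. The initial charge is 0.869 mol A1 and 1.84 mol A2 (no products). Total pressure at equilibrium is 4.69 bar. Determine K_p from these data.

K_p = 0.0326 bar^-1

Let X = conversion of A1 (basis 0.869 mol A1); extent of reaction ξ = 0.434X.
Species balance: n_A1 = 0.869 − 0.869X; n_A2 = 1.84 − 0.434X; n_B1 = 0.869X.
n_T = Σnᵢ = 2.71 − 0.434X.
At X = 0.242: n_A1 = 0.659, n_A2 = 1.73, n_B1 = 0.21, n_T = 2.6.
p_i = (n_i/n_T)·P. K_p = p_B1^2 / (p_A1^2 p_A2) = 0.0326 bar^-1.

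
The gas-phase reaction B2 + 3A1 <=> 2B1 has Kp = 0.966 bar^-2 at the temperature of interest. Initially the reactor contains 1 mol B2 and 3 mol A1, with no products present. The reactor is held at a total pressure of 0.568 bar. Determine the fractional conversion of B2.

X = 0.239

Take 1 mol B2 as basis and let X be its fractional conversion, so ξ = X.
At extent ξ: n_B2 = 1 − X; n_A1 = 3 − 3X; n_B1 = 2X.
Total moles n_T = 4 − 2X.
Mole fractions y_i = n_i/n_T; Kp = p_B1^2 / (p_B2 p_A1^3) with p_i = y_i·P.
Substituting and setting equal to 0.966 bar^-2 gives a polynomial in X; the root in (0,1) is X = 0.239.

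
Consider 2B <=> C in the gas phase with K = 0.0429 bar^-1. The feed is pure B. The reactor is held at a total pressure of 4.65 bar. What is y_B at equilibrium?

y_B = 0.854

Let X = conversion of B (basis 1 mol B); extent of reaction ξ = 0.5X.
Mole table: n_B = 1 − X; n_C = 0.5X.
Summing: n_T = 1 − 0.5X.
Mole fractions y_i = n_i/n_T; K = p_C / (p_B^2) with p_i = y_i·P.
Setting this equal to 0.0429 bar^-1 and taking the physical root (0 < X < 1) gives X = 0.254.
Then n_B = 0.746, n_T = 0.873, so y_B = 0.854.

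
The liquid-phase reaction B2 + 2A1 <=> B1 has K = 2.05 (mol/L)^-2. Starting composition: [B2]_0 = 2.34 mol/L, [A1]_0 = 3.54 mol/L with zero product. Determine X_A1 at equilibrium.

X = 0.768

Let X = conversion of A1; extent ξ = 3.54X/2 mol/L.
Concentrations: [B2] = 2.34 − 1.77X; [A1] = 3.54 − 3.54X; [B1] = 1.77X.
K = [B1] / ([B2] [A1]^2).
Solving K = 2.05 for X ∈ (0,1): X = 0.768.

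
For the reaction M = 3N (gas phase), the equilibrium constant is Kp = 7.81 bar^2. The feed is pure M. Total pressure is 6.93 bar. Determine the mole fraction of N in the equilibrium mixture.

y_N = 0.448

Let X = conversion of M (basis 1 mol M); extent of reaction ξ = X.
Moles: n_M = 1 − X; n_N = 3X.
Summing: n_T = 1 + 2X.
y_i = n_i/n_T, p_i = y_i·P. Kp = p_N^3 / (p_M).
Substituting and setting equal to 7.81 bar^2 gives a polynomial in X; the root in (0,1) is X = 0.213.
Then n_N = 0.638, n_T = 1.43, so y_N = 0.448.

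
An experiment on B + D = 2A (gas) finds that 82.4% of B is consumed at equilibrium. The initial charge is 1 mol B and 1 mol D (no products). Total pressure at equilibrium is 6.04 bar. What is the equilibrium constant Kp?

Kp = 87.7

Basis: 1 mol B initially; let X = conversion of B. Extent ξ = X.
Moles: n_B = 1 − X; n_D = 1 − X; n_A = 2X.
Total moles n_T = 2 (Δν = 0, constant).
At X = 0.824: n_B = 0.176, n_D = 0.176, n_A = 1.65, n_T = 2.
p_i = (n_i/n_T)·P. Kp = p_A^2 / (p_B p_D) = 87.7.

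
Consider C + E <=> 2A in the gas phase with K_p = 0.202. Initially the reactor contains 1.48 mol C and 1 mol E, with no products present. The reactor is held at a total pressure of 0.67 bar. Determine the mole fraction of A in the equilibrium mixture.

y_A = 0.179

Take 1 mol E as basis and let X be its fractional conversion, so ξ = X.
Mole table: n_C = 1.48 − X; n_E = 1 − X; n_A = 2X.
n_T stays at 2.48 (no change in mole number).
With p_i = (n_i/n_T)P, K_p = p_A^2 / (p_C p_E).
Equating to 0.202 and solving on 0 < X < 1: X = 0.222.
Then n_A = 0.445, n_T = 2.48, so y_A = 0.179.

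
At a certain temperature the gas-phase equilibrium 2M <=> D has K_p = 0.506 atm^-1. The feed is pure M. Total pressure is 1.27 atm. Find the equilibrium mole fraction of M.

Basis: 1 mol M initially; let X = conversion of M. Extent ξ = 0.5X.
Species balance: n_M = 1 − X; n_D = 0.5X.
Total moles n_T = 1 − 0.5X.
Mole fractions y_i = n_i/n_T; K_p = p_D / (p_M^2) with p_i = y_i·P.
Equating to 0.506 atm^-1 and solving on 0 < X < 1: X = 0.471.
Then n_M = 0.529, n_T = 0.765, so y_M = 0.692.

y_M = 0.692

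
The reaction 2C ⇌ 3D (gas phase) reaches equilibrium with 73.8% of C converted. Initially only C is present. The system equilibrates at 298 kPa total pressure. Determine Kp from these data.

Let X = conversion of C (basis 1 mol C); extent of reaction ξ = 0.5X.
At extent ξ: n_C = 1 − X; n_D = 1.5X.
Total moles n_T = 1 + 0.5X.
At X = 0.738: n_C = 0.262, n_D = 1.11, n_T = 1.37.
p_i = (n_i/n_T)·P. Kp = p_D^3 / (p_C^2) = 4.3e+03 kPa.

Kp = 4.3e+03 kPa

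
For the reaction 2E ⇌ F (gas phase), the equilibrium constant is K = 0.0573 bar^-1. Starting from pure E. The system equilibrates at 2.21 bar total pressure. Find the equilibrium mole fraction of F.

y_F = 0.102

Take 1 mol E as basis and let X be its fractional conversion, so ξ = 0.5X.
At extent ξ: n_E = 1 − X; n_F = 0.5X.
n_T = Σnᵢ = 1 − 0.5X.
With p_i = (n_i/n_T)P, K = p_F / (p_E^2).
This yields a degree-2 equation in X; solving on (0,1), X = 0.185.
Then n_F = 0.0926, n_T = 0.907, so y_F = 0.102.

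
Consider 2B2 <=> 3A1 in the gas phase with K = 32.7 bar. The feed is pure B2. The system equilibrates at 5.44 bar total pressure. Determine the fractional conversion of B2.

X = 0.655

Basis: 1 mol B2 initially; let X = conversion of B2. Extent ξ = 0.5X.
Moles: n_B2 = 1 − X; n_A1 = 1.5X.
Summing: n_T = 1 + 0.5X.
Mole fractions y_i = n_i/n_T; K = p_A1^3 / (p_B2^2) with p_i = y_i·P.
Substituting and setting equal to 32.7 bar gives a polynomial in X; the root in (0,1) is X = 0.655.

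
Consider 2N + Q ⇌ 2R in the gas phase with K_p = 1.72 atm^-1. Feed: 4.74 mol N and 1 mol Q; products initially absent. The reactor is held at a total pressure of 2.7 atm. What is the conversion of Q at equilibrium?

Basis: 1 mol Q initially; let X = conversion of Q. Extent ξ = X.
Mole table: n_N = 4.74 − 2X; n_Q = 1 − X; n_R = 2X.
Summing: n_T = 5.74 − X.
y_i = n_i/n_T, p_i = y_i·P. K_p = p_R^2 / (p_N^2 p_Q).
This yields a degree-3 equation in X; solving on (0,1), X = 0.761.

X = 0.761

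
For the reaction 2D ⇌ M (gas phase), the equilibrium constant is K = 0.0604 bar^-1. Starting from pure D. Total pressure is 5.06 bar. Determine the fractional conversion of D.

Let X = conversion of D (basis 1 mol D); extent of reaction ξ = 0.5X.
Mole table: n_D = 1 − X; n_M = 0.5X.
n_T = Σnᵢ = 1 − 0.5X.
Mole fractions y_i = n_i/n_T; K = p_M / (p_D^2) with p_i = y_i·P.
This yields a degree-2 equation in X; solving on (0,1), X = 0.329.

X = 0.329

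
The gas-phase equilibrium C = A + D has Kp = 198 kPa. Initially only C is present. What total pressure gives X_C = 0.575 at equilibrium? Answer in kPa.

P = 401 kPa

Basis: 1 mol C initially; let X = conversion of C. Extent ξ = X.
Mole table: n_C = 1 − X; n_A = X; n_D = X.
Total moles n_T = 1 + X.
Kp = p_A p_D / (p_C) with p_i = (n_i/n_T)·P.
At X = 0.575: the mole-fraction product g(X) = Π y_i^ν_i = 0.4939. Since Kp = g(X)·P^{1}, P = (Kp/g)^(1/1) = (198/0.4939)^(1/1) = 401 kPa.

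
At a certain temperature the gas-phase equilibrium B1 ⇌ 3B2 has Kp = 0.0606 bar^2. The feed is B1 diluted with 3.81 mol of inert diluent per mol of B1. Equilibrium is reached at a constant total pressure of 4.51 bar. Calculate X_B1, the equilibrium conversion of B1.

Basis: 1 mol B1 initially; let X = conversion of B1. Extent ξ = X.
Moles: n_B1 = 1 − X; n_B2 = 3X; n_I = 3.81 (inert).
n_T = Σnᵢ = 4.81 + 2X.
y_i = n_i/n_T, p_i = y_i·P. Kp = p_B2^3 / (p_B1).
Equating to 0.0606 bar^2 and solving on 0 < X < 1: X = 0.135.

X = 0.135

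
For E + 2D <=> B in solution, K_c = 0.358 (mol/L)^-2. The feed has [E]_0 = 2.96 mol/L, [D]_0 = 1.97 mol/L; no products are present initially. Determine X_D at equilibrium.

Let X = conversion of D; extent ξ = 1.97X/2 mol/L.
Concentrations: [E] = 2.96 − 0.985X; [D] = 1.97 − 1.97X; [B] = 0.985X.
K_c = [B] / ([E] [D]^2).
Solving K_c = 0.358 for X ∈ (0,1): X = 0.584.

X = 0.584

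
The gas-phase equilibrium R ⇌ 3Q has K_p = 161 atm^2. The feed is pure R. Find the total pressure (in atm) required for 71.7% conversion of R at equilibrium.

Let X = conversion of R (basis 1 mol R); extent of reaction ξ = X.
Species balance: n_R = 1 − X; n_Q = 3X.
Total moles n_T = 1 + 2X.
K_p = p_Q^3 / (p_R) with p_i = (n_i/n_T)·P.
At X = 0.717: the mole-fraction product g(X) = Π y_i^ν_i = 5.936. Since K_p = g(X)·P^{2}, P = (K_p/g)^(1/2) = (161/5.936)^(1/2) = 5.21 atm.

P = 5.21 atm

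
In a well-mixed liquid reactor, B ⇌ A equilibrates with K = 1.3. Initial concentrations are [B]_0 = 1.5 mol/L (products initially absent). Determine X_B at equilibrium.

X = 0.565

Let X = conversion of B; extent ξ = 1.5·X mol/L.
Concentrations: [B] = 1.5 − 1.5X; [A] = 1.5X.
K = [A] / ([B]).
Setting equal to 1.3 and solving for X on (0,1) gives X = 0.565.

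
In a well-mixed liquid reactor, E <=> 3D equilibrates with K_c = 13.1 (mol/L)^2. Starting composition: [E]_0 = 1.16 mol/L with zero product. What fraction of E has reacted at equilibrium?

Let X = conversion of E; extent ξ = 1.16·X mol/L.
Concentrations: [E] = 1.16 − 1.16X; [D] = 3.48X.
K_c = [D]^3 / ([E]).
This equals 13.1 at X = 0.547 (the root in 0 < X < 1).

X = 0.547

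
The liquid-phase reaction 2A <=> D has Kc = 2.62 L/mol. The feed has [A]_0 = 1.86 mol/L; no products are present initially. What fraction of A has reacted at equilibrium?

Let X = conversion of A; extent ξ = 1.86X/2 mol/L.
Concentrations: [A] = 1.86 − 1.86X; [D] = 0.93X.
Kc = [D] / ([A]^2).
Setting equal to 2.62 and solving for X on (0,1) gives X = 0.727.

X = 0.727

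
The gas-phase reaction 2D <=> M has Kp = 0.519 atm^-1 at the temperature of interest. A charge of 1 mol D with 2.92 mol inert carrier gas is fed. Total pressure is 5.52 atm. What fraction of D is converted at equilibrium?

Basis: 1 mol D initially; let X = conversion of D. Extent ξ = 0.5X.
Species balance: n_D = 1 − X; n_M = 0.5X; n_I = 2.92 (inert).
Summing: n_T = 3.92 − 0.5X.
With p_i = (n_i/n_T)P, Kp = p_M / (p_D^2).
This yields a degree-2 equation in X; solving on (0,1), X = 0.457.

X = 0.457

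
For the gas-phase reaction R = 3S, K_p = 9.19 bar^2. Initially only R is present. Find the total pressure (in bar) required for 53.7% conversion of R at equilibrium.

Let X = conversion of R (basis 1 mol R); extent of reaction ξ = X.
Species balance: n_R = 1 − X; n_S = 3X.
Total moles n_T = 1 + 2X.
K_p = p_S^3 / (p_R) with p_i = (n_i/n_T)·P.
At X = 0.537: the mole-fraction product g(X) = Π y_i^ν_i = 2.099. Since K_p = g(X)·P^{2}, P = (K_p/g)^(1/2) = (9.19/2.099)^(1/2) = 2.09 bar.

P = 2.09 bar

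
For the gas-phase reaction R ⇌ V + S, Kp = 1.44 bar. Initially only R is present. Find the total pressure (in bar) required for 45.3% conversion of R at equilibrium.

Take 1 mol R as basis and let X be its fractional conversion, so ξ = X.
Mole table: n_R = 1 − X; n_V = X; n_S = X.
n_T = Σnᵢ = 1 + X.
Kp = p_V p_S / (p_R) with p_i = (n_i/n_T)·P.
At X = 0.453: the mole-fraction product g(X) = Π y_i^ν_i = 0.2582. Since Kp = g(X)·P^{1}, P = (Kp/g)^(1/1) = (1.44/0.2582)^(1/1) = 5.58 bar.

P = 5.58 bar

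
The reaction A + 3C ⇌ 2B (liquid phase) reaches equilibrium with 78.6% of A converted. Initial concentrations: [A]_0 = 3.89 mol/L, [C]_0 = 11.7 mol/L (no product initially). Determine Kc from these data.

Kc = 2.78 (mol/L)^-2

Let X = conversion of A.
Concentrations: [A] = 3.89 − 3.89X; [C] = 11.7 − 11.7X; [B] = 7.78X.
At X = 0.786: [A] = 0.832, [C] = 2.53, [B] = 6.12.
Kc = [B]^2 / ([A] [C]^3) = 2.78 (mol/L)^-2.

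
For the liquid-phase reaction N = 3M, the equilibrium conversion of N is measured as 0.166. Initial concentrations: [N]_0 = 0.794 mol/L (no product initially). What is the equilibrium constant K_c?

K_c = 0.0934 (mol/L)^2

Let X = conversion of N.
Concentrations: [N] = 0.794 − 0.794X; [M] = 2.38X.
At X = 0.166: [N] = 0.662, [M] = 0.395.
K_c = [M]^3 / ([N]) = 0.0934 (mol/L)^2.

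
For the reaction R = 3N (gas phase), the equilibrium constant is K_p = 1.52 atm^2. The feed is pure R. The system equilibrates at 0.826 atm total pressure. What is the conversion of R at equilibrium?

Let X = conversion of R (basis 1 mol R); extent of reaction ξ = X.
Species balance: n_R = 1 − X; n_N = 3X.
n_T = Σnᵢ = 1 + 2X.
Mole fractions y_i = n_i/n_T; K_p = p_N^3 / (p_R) with p_i = y_i·P.
Setting this equal to 1.52 atm^2 and taking the physical root (0 < X < 1) gives X = 0.547.

X = 0.547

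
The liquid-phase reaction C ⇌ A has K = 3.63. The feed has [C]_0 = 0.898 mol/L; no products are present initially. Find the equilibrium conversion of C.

Let X = conversion of C; extent ξ = 0.898·X mol/L.
Concentrations: [C] = 0.898 − 0.898X; [A] = 0.898X.
K = [A] / ([C]).
This equals 3.63 at X = 0.784 (the root in 0 < X < 1).

X = 0.784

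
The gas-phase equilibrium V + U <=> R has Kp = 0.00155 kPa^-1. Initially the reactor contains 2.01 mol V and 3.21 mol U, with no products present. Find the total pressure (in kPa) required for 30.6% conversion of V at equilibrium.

Basis: 2.01 mol V initially; let X = conversion of V. Extent ξ = 2.01X.
Species balance: n_V = 2.01 − 2.01X; n_U = 3.21 − 2.01X; n_R = 2.01X.
Summing: n_T = 5.22 − 2.01X.
Kp = p_R / (p_V p_U) with p_i = (n_i/n_T)·P.
At X = 0.306: the mole-fraction product g(X) = Π y_i^ν_i = 0.7825. Since Kp = g(X)·P^{-1}, P = (g/Kp)^(1/1) = (0.7825/0.00155)^(1/1) = 505 kPa.

P = 505 kPa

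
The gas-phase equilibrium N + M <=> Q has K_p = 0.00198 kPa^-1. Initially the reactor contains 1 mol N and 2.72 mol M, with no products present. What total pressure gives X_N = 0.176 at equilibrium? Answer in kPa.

P = 150 kPa

Basis: 1 mol N initially; let X = conversion of N. Extent ξ = X.
Species balance: n_N = 1 − X; n_M = 2.72 − X; n_Q = X.
Summing: n_T = 3.72 − X.
K_p = p_Q / (p_N p_M) with p_i = (n_i/n_T)·P.
At X = 0.176: the mole-fraction product g(X) = Π y_i^ν_i = 0.2976. Since K_p = g(X)·P^{-1}, P = (g/K_p)^(1/1) = (0.2976/0.00198)^(1/1) = 150 kPa.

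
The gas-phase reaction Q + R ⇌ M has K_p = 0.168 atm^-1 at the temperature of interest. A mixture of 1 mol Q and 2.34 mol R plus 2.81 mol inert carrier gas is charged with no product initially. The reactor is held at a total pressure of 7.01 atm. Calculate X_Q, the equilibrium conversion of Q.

X = 0.292

Take 1 mol Q as basis and let X be its fractional conversion, so ξ = X.
Species balance: n_Q = 1 − X; n_R = 2.34 − X; n_M = X; n_I = 2.81 (inert).
Summing: n_T = 6.15 − X.
y_i = n_i/n_T, p_i = y_i·P. K_p = p_M / (p_Q p_R).
Substituting and setting equal to 0.168 atm^-1 gives a polynomial in X; the root in (0,1) is X = 0.292.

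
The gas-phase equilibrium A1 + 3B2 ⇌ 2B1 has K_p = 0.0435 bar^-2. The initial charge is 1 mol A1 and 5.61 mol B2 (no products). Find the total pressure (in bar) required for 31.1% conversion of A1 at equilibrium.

P = 2.13 bar

Take 1 mol A1 as basis and let X be its fractional conversion, so ξ = X.
Species balance: n_A1 = 1 − X; n_B2 = 5.61 − 3X; n_B1 = 2X.
Summing: n_T = 6.61 − 2X.
K_p = p_B1^2 / (p_A1 p_B2^3) with p_i = (n_i/n_T)·P.
At X = 0.311: the mole-fraction product g(X) = Π y_i^ν_i = 0.1968. Since K_p = g(X)·P^{-2}, P = (g/K_p)^(1/2) = (0.1968/0.0435)^(1/2) = 2.13 bar.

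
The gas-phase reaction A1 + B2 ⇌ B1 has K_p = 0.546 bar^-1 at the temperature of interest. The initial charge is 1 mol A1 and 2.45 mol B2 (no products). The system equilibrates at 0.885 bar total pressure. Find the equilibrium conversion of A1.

X = 0.249

Take 1 mol A1 as basis and let X be its fractional conversion, so ξ = X.
Species balance: n_A1 = 1 − X; n_B2 = 2.45 − X; n_B1 = X.
n_T = Σnᵢ = 3.45 − X.
Mole fractions y_i = n_i/n_T; K_p = p_B1 / (p_A1 p_B2) with p_i = y_i·P.
Equating to 0.546 bar^-1 and solving on 0 < X < 1: X = 0.249.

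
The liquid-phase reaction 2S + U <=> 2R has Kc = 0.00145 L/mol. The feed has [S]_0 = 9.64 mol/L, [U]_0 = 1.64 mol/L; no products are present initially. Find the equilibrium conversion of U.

X = 0.128

Let X = conversion of U; extent ξ = 1.64·X mol/L.
Concentrations: [S] = 9.64 − 3.28X; [U] = 1.64 − 1.64X; [R] = 3.28X.
Kc = [R]^2 / ([S]^2 [U]).
Solving Kc = 0.00145 for X ∈ (0,1): X = 0.128.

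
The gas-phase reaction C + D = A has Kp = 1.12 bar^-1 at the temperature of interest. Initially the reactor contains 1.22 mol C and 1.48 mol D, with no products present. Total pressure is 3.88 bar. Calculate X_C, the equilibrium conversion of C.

X = 0.618

Let X = conversion of C (basis 1.22 mol C); extent of reaction ξ = 1.22X.
At extent ξ: n_C = 1.22 − 1.22X; n_D = 1.48 − 1.22X; n_A = 1.22X.
n_T = Σnᵢ = 2.7 − 1.22X.
Mole fractions y_i = n_i/n_T; Kp = p_A / (p_C p_D) with p_i = y_i·P.
Equating to 1.12 bar^-1 and solving on 0 < X < 1: X = 0.618.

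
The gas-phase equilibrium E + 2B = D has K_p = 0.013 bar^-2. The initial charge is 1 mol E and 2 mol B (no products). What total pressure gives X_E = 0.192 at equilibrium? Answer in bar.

Take 1 mol E as basis and let X be its fractional conversion, so ξ = X.
Mole table: n_E = 1 − X; n_B = 2 − 2X; n_D = X.
n_T = Σnᵢ = 3 − 2X.
K_p = p_D / (p_E p_B^2) with p_i = (n_i/n_T)·P.
At X = 0.192: the mole-fraction product g(X) = Π y_i^ν_i = 0.6227. Since K_p = g(X)·P^{-2}, P = (g/K_p)^(1/2) = (0.6227/0.013)^(1/2) = 6.92 bar.

P = 6.92 bar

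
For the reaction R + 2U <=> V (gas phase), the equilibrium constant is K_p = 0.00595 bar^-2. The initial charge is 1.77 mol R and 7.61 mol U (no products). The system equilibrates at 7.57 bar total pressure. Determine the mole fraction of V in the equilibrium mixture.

y_V = 0.036

Take 1.77 mol R as basis and let X be its fractional conversion, so ξ = 1.77X.
Species balance: n_R = 1.77 − 1.77X; n_U = 7.61 − 3.54X; n_V = 1.77X.
Summing: n_T = 9.38 − 3.54X.
Mole fractions y_i = n_i/n_T; K_p = p_V / (p_R p_U^2) with p_i = y_i·P.
Equating to 0.00595 bar^-2 and solving on 0 < X < 1: X = 0.178.
Then n_V = 0.316, n_T = 8.75, so y_V = 0.036.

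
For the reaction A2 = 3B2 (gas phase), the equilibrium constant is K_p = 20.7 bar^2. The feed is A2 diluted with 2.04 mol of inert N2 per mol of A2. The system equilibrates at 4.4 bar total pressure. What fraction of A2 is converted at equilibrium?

X = 0.642

Basis: 1 mol A2 initially; let X = conversion of A2. Extent ξ = X.
Moles: n_A2 = 1 − X; n_B2 = 3X; n_I = 2.04 (inert).
Total moles n_T = 3.04 + 2X.
Mole fractions y_i = n_i/n_T; K_p = p_B2^3 / (p_A2) with p_i = y_i·P.
Substituting and setting equal to 20.7 bar^2 gives a polynomial in X; the root in (0,1) is X = 0.642.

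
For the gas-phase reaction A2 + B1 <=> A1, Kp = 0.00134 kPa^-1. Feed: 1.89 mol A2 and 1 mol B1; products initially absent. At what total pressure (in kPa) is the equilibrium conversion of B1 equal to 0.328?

P = 597 kPa

Take 1 mol B1 as basis and let X be its fractional conversion, so ξ = X.
At extent ξ: n_A2 = 1.89 − X; n_B1 = 1 − X; n_A1 = X.
Summing: n_T = 2.89 − X.
Kp = p_A1 / (p_A2 p_B1) with p_i = (n_i/n_T)·P.
At X = 0.328: the mole-fraction product g(X) = Π y_i^ν_i = 0.8006. Since Kp = g(X)·P^{-1}, P = (g/Kp)^(1/1) = (0.8006/0.00134)^(1/1) = 597 kPa.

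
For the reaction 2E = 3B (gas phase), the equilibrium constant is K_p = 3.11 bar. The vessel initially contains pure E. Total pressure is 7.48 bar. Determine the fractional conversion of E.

X = 0.382

Take 1 mol E as basis and let X be its fractional conversion, so ξ = 0.5X.
Species balance: n_E = 1 − X; n_B = 1.5X.
Summing: n_T = 1 + 0.5X.
y_i = n_i/n_T, p_i = y_i·P. K_p = p_B^3 / (p_E^2).
Substituting and setting equal to 3.11 bar gives a polynomial in X; the root in (0,1) is X = 0.382.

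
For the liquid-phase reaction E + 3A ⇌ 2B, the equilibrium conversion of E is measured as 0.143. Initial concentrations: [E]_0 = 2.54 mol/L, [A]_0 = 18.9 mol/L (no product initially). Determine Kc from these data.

Let X = conversion of E.
Concentrations: [E] = 2.54 − 2.54X; [A] = 18.9 − 7.62X; [B] = 5.08X.
At X = 0.143: [E] = 2.18, [A] = 17.8, [B] = 0.726.
Kc = [B]^2 / ([E] [A]^3) = 4.29e-05 (mol/L)^-2.

Kc = 4.29e-05 (mol/L)^-2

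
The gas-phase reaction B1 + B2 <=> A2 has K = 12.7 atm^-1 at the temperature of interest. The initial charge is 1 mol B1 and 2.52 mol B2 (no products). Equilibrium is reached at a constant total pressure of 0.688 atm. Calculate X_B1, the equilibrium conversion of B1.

X = 0.845

Basis: 1 mol B1 initially; let X = conversion of B1. Extent ξ = X.
Moles: n_B1 = 1 − X; n_B2 = 2.52 − X; n_A2 = X.
Total moles n_T = 3.52 − X.
Mole fractions y_i = n_i/n_T; K = p_A2 / (p_B1 p_B2) with p_i = y_i·P.
This yields a degree-2 equation in X; solving on (0,1), X = 0.845.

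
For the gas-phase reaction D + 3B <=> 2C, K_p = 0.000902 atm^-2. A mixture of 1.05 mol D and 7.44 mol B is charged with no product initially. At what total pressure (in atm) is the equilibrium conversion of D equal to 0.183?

P = 6.23 atm

Let X = conversion of D (basis 1.05 mol D); extent of reaction ξ = 1.05X.
Mole table: n_D = 1.05 − 1.05X; n_B = 7.44 − 3.15X; n_C = 2.1X.
n_T = Σnᵢ = 8.49 − 2.1X.
K_p = p_C^2 / (p_D p_B^3) with p_i = (n_i/n_T)·P.
At X = 0.183: the mole-fraction product g(X) = Π y_i^ν_i = 0.03498. Since K_p = g(X)·P^{-2}, P = (g/K_p)^(1/2) = (0.03498/0.000902)^(1/2) = 6.23 atm.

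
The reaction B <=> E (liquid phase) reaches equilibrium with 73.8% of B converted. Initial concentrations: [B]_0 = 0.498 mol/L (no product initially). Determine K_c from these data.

Let X = conversion of B.
Concentrations: [B] = 0.498 − 0.498X; [E] = 0.498X.
At X = 0.738: [B] = 0.13, [E] = 0.368.
K_c = [E] / ([B]) = 2.82.

K_c = 2.82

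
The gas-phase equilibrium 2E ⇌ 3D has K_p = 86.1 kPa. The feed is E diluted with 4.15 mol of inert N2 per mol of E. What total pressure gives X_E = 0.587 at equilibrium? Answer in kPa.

Let X = conversion of E (basis 1 mol E); extent of reaction ξ = 0.5X.
At extent ξ: n_E = 1 − X; n_D = 1.5X; n_I = 4.15 (inert).
Summing: n_T = 5.15 + 0.5X.
K_p = p_D^3 / (p_E^2) with p_i = (n_i/n_T)·P.
At X = 0.587: the mole-fraction product g(X) = Π y_i^ν_i = 0.7352. Since K_p = g(X)·P^{1}, P = (K_p/g)^(1/1) = (86.1/0.7352)^(1/1) = 117 kPa.

P = 117 kPa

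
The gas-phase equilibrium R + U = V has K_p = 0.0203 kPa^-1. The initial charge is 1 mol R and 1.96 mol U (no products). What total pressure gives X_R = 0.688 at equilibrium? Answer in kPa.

P = 194 kPa

Let X = conversion of R (basis 1 mol R); extent of reaction ξ = X.
At extent ξ: n_R = 1 − X; n_U = 1.96 − X; n_V = X.
n_T = Σnᵢ = 2.96 − X.
K_p = p_V / (p_R p_U) with p_i = (n_i/n_T)·P.
At X = 0.688: the mole-fraction product g(X) = Π y_i^ν_i = 3.939. Since K_p = g(X)·P^{-1}, P = (g/K_p)^(1/1) = (3.939/0.0203)^(1/1) = 194 kPa.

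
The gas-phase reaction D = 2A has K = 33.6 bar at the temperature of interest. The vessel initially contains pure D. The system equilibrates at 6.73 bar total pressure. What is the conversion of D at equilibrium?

Take 1 mol D as basis and let X be its fractional conversion, so ξ = X.
Mole table: n_D = 1 − X; n_A = 2X.
n_T = Σnᵢ = 1 + X.
Mole fractions y_i = n_i/n_T; K = p_A^2 / (p_D) with p_i = y_i·P.
This yields a degree-2 equation in X; solving on (0,1), X = 0.745.

X = 0.745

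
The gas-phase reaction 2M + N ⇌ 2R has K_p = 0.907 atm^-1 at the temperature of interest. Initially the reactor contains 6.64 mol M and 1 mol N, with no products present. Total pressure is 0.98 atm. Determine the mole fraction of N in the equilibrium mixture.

y_N = 0.056

Basis: 1 mol N initially; let X = conversion of N. Extent ξ = X.
Moles: n_M = 6.64 − 2X; n_N = 1 − X; n_R = 2X.
Total moles n_T = 7.64 − X.
y_i = n_i/n_T, p_i = y_i·P. K_p = p_R^2 / (p_M^2 p_N).
Setting this equal to 0.907 atm^-1 and taking the physical root (0 < X < 1) gives X = 0.606.
Then n_N = 0.394, n_T = 7.03, so y_N = 0.056.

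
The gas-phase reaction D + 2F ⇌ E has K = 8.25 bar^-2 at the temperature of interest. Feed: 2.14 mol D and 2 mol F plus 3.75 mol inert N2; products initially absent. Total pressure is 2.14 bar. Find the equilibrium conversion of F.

Basis: 2 mol F initially; let X = conversion of F. Extent ξ = X.
Mole table: n_D = 2.14 − X; n_F = 2 − 2X; n_E = X; n_I = 3.75 (inert).
Summing: n_T = 7.89 − 2X.
With p_i = (n_i/n_T)P, K = p_E / (p_D p_F^2).
This yields a degree-3 equation in X; solving on (0,1), X = 0.647.

X = 0.647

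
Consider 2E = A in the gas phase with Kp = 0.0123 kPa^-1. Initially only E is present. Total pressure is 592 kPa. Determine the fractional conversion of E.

Take 1 mol E as basis and let X be its fractional conversion, so ξ = 0.5X.
Moles: n_E = 1 − X; n_A = 0.5X.
Summing: n_T = 1 − 0.5X.
y_i = n_i/n_T, p_i = y_i·P. Kp = p_A / (p_E^2).
Equating to 0.0123 kPa^-1 and solving on 0 < X < 1: X = 0.818.

X = 0.818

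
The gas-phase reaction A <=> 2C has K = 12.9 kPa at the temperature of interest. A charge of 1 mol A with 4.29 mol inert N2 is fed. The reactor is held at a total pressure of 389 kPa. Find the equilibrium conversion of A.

Basis: 1 mol A initially; let X = conversion of A. Extent ξ = X.
Moles: n_A = 1 − X; n_C = 2X; n_I = 4.29 (inert).
Summing: n_T = 5.29 + X.
Mole fractions y_i = n_i/n_T; K = p_C^2 / (p_A) with p_i = y_i·P.
Substituting and setting equal to 12.9 kPa gives a polynomial in X; the root in (0,1) is X = 0.192.

X = 0.192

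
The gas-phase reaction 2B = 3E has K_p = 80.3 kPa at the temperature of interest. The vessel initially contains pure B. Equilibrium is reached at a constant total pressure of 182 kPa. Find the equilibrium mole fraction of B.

Take 1 mol B as basis and let X be its fractional conversion, so ξ = 0.5X.
Moles: n_B = 1 − X; n_E = 1.5X.
n_T = Σnᵢ = 1 + 0.5X.
Mole fractions y_i = n_i/n_T; K_p = p_E^3 / (p_B^2) with p_i = y_i·P.
Setting this equal to 80.3 kPa and taking the physical root (0 < X < 1) gives X = 0.388.
Then n_B = 0.612, n_T = 1.19, so y_B = 0.512.

y_B = 0.512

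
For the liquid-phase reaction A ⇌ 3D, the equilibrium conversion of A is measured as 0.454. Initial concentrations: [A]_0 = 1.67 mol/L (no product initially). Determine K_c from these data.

K_c = 12.9 (mol/L)^2

Let X = conversion of A.
Concentrations: [A] = 1.67 − 1.67X; [D] = 5.01X.
At X = 0.454: [A] = 0.912, [D] = 2.27.
K_c = [D]^3 / ([A]) = 12.9 (mol/L)^2.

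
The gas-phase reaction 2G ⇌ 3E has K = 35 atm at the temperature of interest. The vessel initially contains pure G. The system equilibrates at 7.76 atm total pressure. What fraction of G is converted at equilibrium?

Take 1 mol G as basis and let X be its fractional conversion, so ξ = 0.5X.
At extent ξ: n_G = 1 − X; n_E = 1.5X.
n_T = Σnᵢ = 1 + 0.5X.
Mole fractions y_i = n_i/n_T; K = p_E^3 / (p_G^2) with p_i = y_i·P.
Setting this equal to 35 atm and taking the physical root (0 < X < 1) gives X = 0.626.

X = 0.626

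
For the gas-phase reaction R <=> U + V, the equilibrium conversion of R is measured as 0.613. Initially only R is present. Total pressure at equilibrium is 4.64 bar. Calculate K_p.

Basis: 1 mol R initially; let X = conversion of R. Extent ξ = X.
Moles: n_R = 1 − X; n_U = X; n_V = X.
n_T = Σnᵢ = 1 + X.
At X = 0.613: n_R = 0.387, n_U = 0.613, n_V = 0.613, n_T = 1.61.
p_i = (n_i/n_T)·P. K_p = p_U p_V / (p_R) = 2.79 bar.

K_p = 2.79 bar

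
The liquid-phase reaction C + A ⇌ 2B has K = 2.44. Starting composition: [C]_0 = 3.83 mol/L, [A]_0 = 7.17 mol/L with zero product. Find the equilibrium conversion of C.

X = 0.578

Let X = conversion of C; extent ξ = 3.83·X mol/L.
Concentrations: [C] = 3.83 − 3.83X; [A] = 7.17 − 3.83X; [B] = 7.66X.
K = [B]^2 / ([C] [A]).
Equating to 2.44: the physical root is X = 0.578.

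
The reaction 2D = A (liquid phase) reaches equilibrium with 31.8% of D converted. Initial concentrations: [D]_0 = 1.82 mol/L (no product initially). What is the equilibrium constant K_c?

K_c = 0.188 L/mol

Let X = conversion of D.
Concentrations: [D] = 1.82 − 1.82X; [A] = 0.91X.
At X = 0.318: [D] = 1.24, [A] = 0.289.
K_c = [A] / ([D]^2) = 0.188 L/mol.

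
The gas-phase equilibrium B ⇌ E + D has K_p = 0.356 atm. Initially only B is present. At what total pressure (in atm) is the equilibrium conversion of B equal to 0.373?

Let X = conversion of B (basis 1 mol B); extent of reaction ξ = X.
At extent ξ: n_B = 1 − X; n_E = X; n_D = X.
n_T = Σnᵢ = 1 + X.
K_p = p_E p_D / (p_B) with p_i = (n_i/n_T)·P.
At X = 0.373: the mole-fraction product g(X) = Π y_i^ν_i = 0.1616. Since K_p = g(X)·P^{1}, P = (K_p/g)^(1/1) = (0.356/0.1616)^(1/1) = 2.2 atm.

P = 2.2 atm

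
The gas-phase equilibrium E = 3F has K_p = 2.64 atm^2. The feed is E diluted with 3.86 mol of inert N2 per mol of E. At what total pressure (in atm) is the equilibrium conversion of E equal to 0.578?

Basis: 1 mol E initially; let X = conversion of E. Extent ξ = X.
Species balance: n_E = 1 − X; n_F = 3X; n_I = 3.86 (inert).
Summing: n_T = 4.86 + 2X.
K_p = p_F^3 / (p_E) with p_i = (n_i/n_T)·P.
At X = 0.578: the mole-fraction product g(X) = Π y_i^ν_i = 0.3414. Since K_p = g(X)·P^{2}, P = (K_p/g)^(1/2) = (2.64/0.3414)^(1/2) = 2.78 atm.

P = 2.78 atm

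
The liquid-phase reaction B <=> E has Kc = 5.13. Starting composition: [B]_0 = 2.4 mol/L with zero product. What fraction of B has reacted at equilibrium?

Let X = conversion of B; extent ξ = 2.4·X mol/L.
Concentrations: [B] = 2.4 − 2.4X; [E] = 2.4X.
Kc = [E] / ([B]).
Solving Kc = 5.13 for X ∈ (0,1): X = 0.837.

X = 0.837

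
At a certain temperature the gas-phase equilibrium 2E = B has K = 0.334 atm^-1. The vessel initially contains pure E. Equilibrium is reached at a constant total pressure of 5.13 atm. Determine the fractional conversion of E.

X = 0.643

Basis: 1 mol E initially; let X = conversion of E. Extent ξ = 0.5X.
At extent ξ: n_E = 1 − X; n_B = 0.5X.
Total moles n_T = 1 − 0.5X.
With p_i = (n_i/n_T)P, K = p_B / (p_E^2).
Setting this equal to 0.334 atm^-1 and taking the physical root (0 < X < 1) gives X = 0.643.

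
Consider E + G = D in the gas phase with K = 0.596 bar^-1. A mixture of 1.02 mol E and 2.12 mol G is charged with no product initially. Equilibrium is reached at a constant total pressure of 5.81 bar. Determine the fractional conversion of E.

X = 0.669

Take 1.02 mol E as basis and let X be its fractional conversion, so ξ = 1.02X.
Moles: n_E = 1.02 − 1.02X; n_G = 2.12 − 1.02X; n_D = 1.02X.
Total moles n_T = 3.14 − 1.02X.
With p_i = (n_i/n_T)P, K = p_D / (p_E p_G).
Setting this equal to 0.596 bar^-1 and taking the physical root (0 < X < 1) gives X = 0.669.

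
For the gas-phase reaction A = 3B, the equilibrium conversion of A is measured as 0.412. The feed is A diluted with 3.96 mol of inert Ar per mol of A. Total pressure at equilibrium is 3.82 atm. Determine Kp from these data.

Take 1 mol A as basis and let X be its fractional conversion, so ξ = X.
Moles: n_A = 1 − X; n_B = 3X; n_I = 3.96 (inert).
Summing: n_T = 4.96 + 2X.
At X = 0.412: n_A = 0.588, n_B = 1.24, n_T = 5.78.
p_i = (n_i/n_T)·P. Kp = p_B^3 / (p_A) = 1.4 atm^2.

Kp = 1.4 atm^2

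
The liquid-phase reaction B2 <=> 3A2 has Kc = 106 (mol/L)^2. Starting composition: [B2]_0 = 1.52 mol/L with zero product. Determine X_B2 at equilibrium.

Let X = conversion of B2; extent ξ = 1.52·X mol/L.
Concentrations: [B2] = 1.52 − 1.52X; [A2] = 4.56X.
Kc = [A2]^3 / ([B2]).
Setting equal to 106 and solving for X on (0,1) gives X = 0.751.

X = 0.751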